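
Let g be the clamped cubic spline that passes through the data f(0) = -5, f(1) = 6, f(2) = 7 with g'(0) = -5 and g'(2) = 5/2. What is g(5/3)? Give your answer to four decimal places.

7.0833

With σ_i denoting the second derivative at x_i, h_i = 1, 1, and Δ_i = (y_(i+1) − y_i)/h_i = 11, 1:
  1·σ_0 + 4·σ_1 + 1·σ_2 = 6(Δ_1 - Δ_0) = -60
Clamped end conditions give two more equations: 2h_0·σ_0 + h_0·σ_1 = 6(Δ_0 - g'(0)) = 96 and h_1·σ_1 + 2h_1·σ_2 = 6(g'(2) - Δ_1) = 9.
Hence σ_0 = 267/4, σ_1 = -75/2, σ_2 = 93/4.
On [1, 2], g(x) = 6 + 77/8·(x - 1) - 75/4·(x - 1)² + 81/8·(x - 1)³.
With (x - 1) = 2/3: g(5/3) = 85/12.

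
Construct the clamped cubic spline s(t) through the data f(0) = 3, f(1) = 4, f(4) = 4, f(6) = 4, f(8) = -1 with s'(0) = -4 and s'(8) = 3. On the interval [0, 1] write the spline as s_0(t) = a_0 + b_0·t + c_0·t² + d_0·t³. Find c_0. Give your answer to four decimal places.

8.4115

Put m_i = s'' at the i-th knot. Here h = (1, 3, 2, 2) and Δ = (1, 0, 0, -5/2), so the interior equations h_(i-1)·m_(i-1) + 2(h_(i-1)+h_i)·m_i + h_i·m_(i+1) = 6(Δ_i − Δ_(i-1)) read
  1·m_0 + 8·m_1 + 3·m_2 = 6(Δ_1 - Δ_0) = -6
  3·m_1 + 10·m_2 + 2·m_3 = 6(Δ_2 - Δ_1) = 0
  2·m_2 + 8·m_3 + 2·m_4 = 6(Δ_3 - Δ_2) = -15
Clamped end conditions give two more equations: 2h_0·m_0 + h_0·m_1 = 6(Δ_0 - s'(0)) = 30 and h_3·m_3 + 2h_3·m_4 = 6(s'(8) - Δ_3) = 33.
Hence m_0 = 1615/96, m_1 = -175/48, m_2 = 203/96, m_3 = -245/48, m_4 = 1037/96.
On [0, 1], with s_0(t) = a_0 + b_0·t + c_0·t² + d_0·t³: c_0 = m_0/2 = 1615/192, d_0 = (m_1 - m_0)/(6h_0) = -655/192, b_0 = Δ_0 - h_0(2m_0 + m_1)/6 = -4.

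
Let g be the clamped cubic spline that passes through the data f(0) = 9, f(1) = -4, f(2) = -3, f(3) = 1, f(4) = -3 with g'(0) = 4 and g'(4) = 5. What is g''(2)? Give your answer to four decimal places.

0.2500

With σ_i denoting the second derivative at x_i, h_i = 1, 1, 1, 1, and Δ_i = (y_(i+1) − y_i)/h_i = -13, 1, 4, -4:
  1·σ_0 + 4·σ_1 + 1·σ_2 = 6(Δ_1 - Δ_0) = 84
  1·σ_1 + 4·σ_2 + 1·σ_3 = 6(Δ_2 - Δ_1) = 18
  1·σ_2 + 4·σ_3 + 1·σ_4 = 6(Δ_3 - Δ_2) = -48
Clamped end conditions give two more equations: 2h_0·σ_0 + h_0·σ_1 = 6(Δ_0 - g'(0)) = -102 and h_3·σ_3 + 2h_3·σ_4 = 6(g'(4) - Δ_3) = 54.
Solving: σ_0 = -281/4, σ_1 = 77/2, σ_2 = 1/4, σ_3 = -43/2, σ_4 = 151/4.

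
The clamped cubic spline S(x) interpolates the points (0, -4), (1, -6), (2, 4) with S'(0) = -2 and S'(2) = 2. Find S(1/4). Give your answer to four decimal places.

-4.8750

Put σ_i = S'' at the i-th knot. Here h = (1, 1) and Δ = (-2, 10), so the interior equations h_(i-1)·σ_(i-1) + 2(h_(i-1)+h_i)·σ_i + h_i·σ_(i+1) = 6(Δ_i − Δ_(i-1)) read
  1·σ_0 + 4·σ_1 + 1·σ_2 = 6(Δ_1 - Δ_0) = 72
Clamped end conditions give two more equations: 2h_0·σ_0 + h_0·σ_1 = 6(Δ_0 - S'(0)) = 0 and h_1·σ_1 + 2h_1·σ_2 = 6(S'(2) - Δ_1) = -48.
Hence σ_0 = -16, σ_1 = 32, σ_2 = -40.
On [0, 1], S(x) = -4 - 2·x - 8·x² + 8·x³.
With x = 1/4: S(1/4) = -39/8.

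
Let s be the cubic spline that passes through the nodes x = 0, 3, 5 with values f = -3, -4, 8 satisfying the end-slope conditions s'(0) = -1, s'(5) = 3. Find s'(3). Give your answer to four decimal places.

4.5000

Put m_i = s'' at the i-th knot. Here h = (3, 2) and Δ = (-1/3, 6), so the interior equations h_(i-1)·m_(i-1) + 2(h_(i-1)+h_i)·m_i + h_i·m_(i+1) = 6(Δ_i − Δ_(i-1)) read
  3·m_0 + 10·m_1 + 2·m_2 = 6(Δ_1 - Δ_0) = 38
Clamped end conditions give two more equations: 2h_0·m_0 + h_0·m_1 = 6(Δ_0 - s'(0)) = 4 and h_1·m_1 + 2h_1·m_2 = 6(s'(5) - Δ_1) = -18.
Solving: m_0 = -7/3, m_1 = 6, m_2 = -15/2.
On [3, 5], s'(x) = b_1 + 2c_1·(x - 3) + 3d_1·(x - 3)² with b_1 = Δ_1 - h_1(2m_1 + m_2)/6 = 9/2, c_1 = m_1/2 = 3, d_1 = (m_2 - m_1)/(6h_1) = -9/8. So s'(3) = 9/2.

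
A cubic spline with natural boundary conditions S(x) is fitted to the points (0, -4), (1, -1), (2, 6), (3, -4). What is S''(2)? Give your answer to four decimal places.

Put σ_i = S'' at the i-th knot. Here h = (1, 1, 1) and Δ = (3, 7, -10), so the interior equations h_(i-1)·σ_(i-1) + 2(h_(i-1)+h_i)·σ_i + h_i·σ_(i+1) = 6(Δ_i − Δ_(i-1)) read
  1·σ_0 + 4·σ_1 + 1·σ_2 = 6(Δ_1 - Δ_0) = 24
  1·σ_1 + 4·σ_2 + 1·σ_3 = 6(Δ_2 - Δ_1) = -102
Natural end conditions: σ_0 = σ_3 = 0.
Solving: σ_0 = 0, σ_1 = 66/5, σ_2 = -144/5, σ_3 = 0.

-28.8000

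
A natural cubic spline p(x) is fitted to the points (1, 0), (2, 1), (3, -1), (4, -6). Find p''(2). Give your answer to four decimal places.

Put m_i = p'' at the i-th knot. Here h = (1, 1, 1) and Δ = (1, -2, -5), so the interior equations h_(i-1)·m_(i-1) + 2(h_(i-1)+h_i)·m_i + h_i·m_(i+1) = 6(Δ_i − Δ_(i-1)) read
  1·m_0 + 4·m_1 + 1·m_2 = 6(Δ_1 - Δ_0) = -18
  1·m_1 + 4·m_2 + 1·m_3 = 6(Δ_2 - Δ_1) = -18
Natural end conditions: m_0 = m_3 = 0.
Forward elimination and back-substitution give m_0 = 0, m_1 = -18/5, m_2 = -18/5, m_3 = 0.

-3.6000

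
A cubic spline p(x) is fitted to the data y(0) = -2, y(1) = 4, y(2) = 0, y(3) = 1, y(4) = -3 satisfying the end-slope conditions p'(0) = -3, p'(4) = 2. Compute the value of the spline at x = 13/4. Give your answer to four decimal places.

-0.0201

Write σ_i for p''(x_i). With h_i = 1, 1, 1, 1 and divided differences Δ_i = 6, -4, 1, -4, the continuity of p' gives the tridiagonal system
  1·σ_0 + 4·σ_1 + 1·σ_2 = 6(Δ_1 - Δ_0) = -60
  1·σ_1 + 4·σ_2 + 1·σ_3 = 6(Δ_2 - Δ_1) = 30
  1·σ_2 + 4·σ_3 + 1·σ_4 = 6(Δ_3 - Δ_2) = -30
Clamped end conditions give two more equations: 2h_0·σ_0 + h_0·σ_1 = 6(Δ_0 - p'(0)) = 54 and h_3·σ_3 + 2h_3·σ_4 = 6(p'(4) - Δ_3) = 36.
Forward elimination and back-substitution give σ_0 = 296/7, σ_1 = -214/7, σ_2 = 20, σ_3 = -136/7, σ_4 = 194/7.
On [3, 4], p(x) = 1 - 15/7·(x - 3) - 68/7·(x - 3)² + 55/7·(x - 3)³.
With (x - 3) = 1/4: p(13/4) = -9/448.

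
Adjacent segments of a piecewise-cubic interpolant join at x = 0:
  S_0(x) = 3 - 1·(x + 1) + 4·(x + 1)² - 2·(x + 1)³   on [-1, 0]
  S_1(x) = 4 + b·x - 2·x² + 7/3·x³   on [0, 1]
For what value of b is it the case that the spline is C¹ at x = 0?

1

S_0'(x) = -1 + 8·(x + 1) - 6·(x + 1)², so S_0'(0) = 1. On the right, S_1'(0) = b, so b = 1.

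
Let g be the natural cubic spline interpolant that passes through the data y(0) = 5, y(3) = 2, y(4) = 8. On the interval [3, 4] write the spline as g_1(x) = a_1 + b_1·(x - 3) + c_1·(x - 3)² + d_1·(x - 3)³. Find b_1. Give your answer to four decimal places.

With M_i denoting the second derivative at x_i, h_i = 3, 1, and Δ_i = (y_(i+1) − y_i)/h_i = -1, 6:
  3·M_0 + 8·M_1 + 1·M_2 = 6(Δ_1 - Δ_0) = 42
Natural end conditions: M_0 = M_2 = 0.
Hence M_0 = 0, M_1 = 21/4, M_2 = 0.
On [3, 4], with g_1(x) = a_1 + b_1·(x - 3) + c_1·(x - 3)² + d_1·(x - 3)³: c_1 = M_1/2 = 21/8, d_1 = (M_2 - M_1)/(6h_1) = -7/8, b_1 = Δ_1 - h_1(2M_1 + M_2)/6 = 17/4.

4.2500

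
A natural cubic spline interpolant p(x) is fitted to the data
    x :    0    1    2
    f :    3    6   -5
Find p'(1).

-4

With M_i denoting the second derivative at x_i, h_i = 1, 1, and Δ_i = (y_(i+1) − y_i)/h_i = 3, -11:
  1·M_0 + 4·M_1 + 1·M_2 = 6(Δ_1 - Δ_0) = -84
Natural end conditions: M_0 = M_2 = 0.
Solving: M_0 = 0, M_1 = -21, M_2 = 0.
On [1, 2], p'(x) = b_1 + 2c_1·(x - 1) + 3d_1·(x - 1)² with b_1 = Δ_1 - h_1(2M_1 + M_2)/6 = -4, c_1 = M_1/2 = -21/2, d_1 = (M_2 - M_1)/(6h_1) = 7/2. So p'(1) = -4.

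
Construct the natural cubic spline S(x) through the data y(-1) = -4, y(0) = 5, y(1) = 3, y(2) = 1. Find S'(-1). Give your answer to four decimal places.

With σ_i denoting the second derivative at x_i, h_i = 1, 1, 1, and Δ_i = (y_(i+1) − y_i)/h_i = 9, -2, -2:
  1·σ_0 + 4·σ_1 + 1·σ_2 = 6(Δ_1 - Δ_0) = -66
  1·σ_1 + 4·σ_2 + 1·σ_3 = 6(Δ_2 - Δ_1) = 0
Natural end conditions: σ_0 = σ_3 = 0.
Solving the tridiagonal system: σ_0 = 0, σ_1 = -88/5, σ_2 = 22/5, σ_3 = 0.
On [-1, 0], S'(x) = b_0 + 2c_0·(x + 1) + 3d_0·(x + 1)² with b_0 = Δ_0 - h_0(2σ_0 + σ_1)/6 = 179/15, c_0 = σ_0/2 = 0, d_0 = (σ_1 - σ_0)/(6h_0) = -44/15. So S'(-1) = 179/15.

11.9333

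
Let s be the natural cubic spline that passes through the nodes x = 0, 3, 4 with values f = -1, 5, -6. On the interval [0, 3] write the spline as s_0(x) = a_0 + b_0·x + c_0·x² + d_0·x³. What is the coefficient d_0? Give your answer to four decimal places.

-0.5417

Write m_i for s''(x_i). With h_i = 3, 1 and divided differences Δ_i = 2, -11, the continuity of s' gives the tridiagonal system
  3·m_0 + 8·m_1 + 1·m_2 = 6(Δ_1 - Δ_0) = -78
Natural end conditions: m_0 = m_2 = 0.
Solving: m_0 = 0, m_1 = -39/4, m_2 = 0.
On [0, 3], with s_0(x) = a_0 + b_0·x + c_0·x² + d_0·x³: c_0 = m_0/2 = 0, d_0 = (m_1 - m_0)/(6h_0) = -13/24, b_0 = Δ_0 - h_0(2m_0 + m_1)/6 = 55/8.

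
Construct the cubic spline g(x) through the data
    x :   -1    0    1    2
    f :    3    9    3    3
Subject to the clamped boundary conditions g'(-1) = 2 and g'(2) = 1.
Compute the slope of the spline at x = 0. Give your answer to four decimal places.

With M_i denoting the second derivative at x_i, h_i = 1, 1, 1, and Δ_i = (y_(i+1) − y_i)/h_i = 6, -6, 0:
  1·M_0 + 4·M_1 + 1·M_2 = 6(Δ_1 - Δ_0) = -72
  1·M_1 + 4·M_2 + 1·M_3 = 6(Δ_2 - Δ_1) = 36
Clamped end conditions give two more equations: 2h_0·M_0 + h_0·M_1 = 6(Δ_0 - g'(-1)) = 24 and h_2·M_2 + 2h_2·M_3 = 6(g'(2) - Δ_2) = 6.
Forward elimination and back-substitution give M_0 = 398/15, M_1 = -436/15, M_2 = 266/15, M_3 = -88/15.
On [0, 1], g'(x) = b_1 + 2c_1·x + 3d_1·x² with b_1 = Δ_1 - h_1(2M_1 + M_2)/6 = 11/15, c_1 = M_1/2 = -218/15, d_1 = (M_2 - M_1)/(6h_1) = 39/5. So g'(0) = 11/15.

0.7333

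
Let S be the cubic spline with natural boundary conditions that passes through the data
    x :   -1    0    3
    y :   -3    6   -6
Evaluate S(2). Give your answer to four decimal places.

Let σ_i = S''(x_i). Step sizes h_i = 1, 3; slopes of the chords Δ_i = (y_(i+1) - y_i)/h_i = 9, -4.
  1·σ_0 + 8·σ_1 + 3·σ_2 = 6(Δ_1 - Δ_0) = -78
Natural end conditions: σ_0 = σ_2 = 0.
Hence σ_0 = 0, σ_1 = -39/4, σ_2 = 0.
On [0, 3], S(x) = 6 + 23/4·x - 39/8·x² + 13/24·x³.
With x = 2: S(2) = 7/3.

2.3333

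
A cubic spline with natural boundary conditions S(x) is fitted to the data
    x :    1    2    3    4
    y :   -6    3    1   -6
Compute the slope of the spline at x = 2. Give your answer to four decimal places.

3.8000

Put m_i = S'' at the i-th knot. Here h = (1, 1, 1) and Δ = (9, -2, -7), so the interior equations h_(i-1)·m_(i-1) + 2(h_(i-1)+h_i)·m_i + h_i·m_(i+1) = 6(Δ_i − Δ_(i-1)) read
  1·m_0 + 4·m_1 + 1·m_2 = 6(Δ_1 - Δ_0) = -66
  1·m_1 + 4·m_2 + 1·m_3 = 6(Δ_2 - Δ_1) = -30
Natural end conditions: m_0 = m_3 = 0.
Hence m_0 = 0, m_1 = -78/5, m_2 = -18/5, m_3 = 0.
On [2, 3], S'(x) = b_1 + 2c_1·(x - 2) + 3d_1·(x - 2)² with b_1 = Δ_1 - h_1(2m_1 + m_2)/6 = 19/5, c_1 = m_1/2 = -39/5, d_1 = (m_2 - m_1)/(6h_1) = 2. So S'(2) = 19/5.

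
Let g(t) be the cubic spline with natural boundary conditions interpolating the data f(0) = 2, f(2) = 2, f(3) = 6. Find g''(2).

4

With m_i denoting the second derivative at x_i, h_i = 2, 1, and Δ_i = (y_(i+1) − y_i)/h_i = 0, 4:
  2·m_0 + 6·m_1 + 1·m_2 = 6(Δ_1 - Δ_0) = 24
Natural end conditions: m_0 = m_2 = 0.
Solving the tridiagonal system: m_0 = 0, m_1 = 4, m_2 = 0.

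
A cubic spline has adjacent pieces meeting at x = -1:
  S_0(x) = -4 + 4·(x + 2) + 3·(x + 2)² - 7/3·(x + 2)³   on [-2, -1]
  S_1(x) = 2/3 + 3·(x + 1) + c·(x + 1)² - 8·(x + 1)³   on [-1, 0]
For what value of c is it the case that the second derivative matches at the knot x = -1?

-4

S_0''(x) = 6 - 14·(x + 2), so S_0''(-1) = -8. On the right, S_1''(-1) = 2c, so c = -4.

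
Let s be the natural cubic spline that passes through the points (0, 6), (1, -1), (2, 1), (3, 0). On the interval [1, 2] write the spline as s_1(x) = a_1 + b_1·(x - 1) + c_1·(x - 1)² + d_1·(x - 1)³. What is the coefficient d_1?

-4

Let m_i = s''(x_i). Step sizes h_i = 1, 1, 1; slopes of the chords Δ_i = (y_(i+1) - y_i)/h_i = -7, 2, -1.
  1·m_0 + 4·m_1 + 1·m_2 = 6(Δ_1 - Δ_0) = 54
  1·m_1 + 4·m_2 + 1·m_3 = 6(Δ_2 - Δ_1) = -18
Natural end conditions: m_0 = m_3 = 0.
Hence m_0 = 0, m_1 = 78/5, m_2 = -42/5, m_3 = 0.
On [1, 2], with s_1(x) = a_1 + b_1·(x - 1) + c_1·(x - 1)² + d_1·(x - 1)³: c_1 = m_1/2 = 39/5, d_1 = (m_2 - m_1)/(6h_1) = -4, b_1 = Δ_1 - h_1(2m_1 + m_2)/6 = -9/5.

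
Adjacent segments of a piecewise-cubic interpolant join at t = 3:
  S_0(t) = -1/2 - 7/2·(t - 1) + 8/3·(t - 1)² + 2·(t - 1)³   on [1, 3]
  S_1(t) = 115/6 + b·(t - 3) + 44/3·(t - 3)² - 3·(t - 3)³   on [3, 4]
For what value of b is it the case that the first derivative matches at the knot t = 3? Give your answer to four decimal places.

S_0'(t) = -7/2 + 16/3·(t - 1) + 6·(t - 1)², so S_0'(3) = 187/6. On the right, S_1'(3) = b, so b = 187/6.

31.1667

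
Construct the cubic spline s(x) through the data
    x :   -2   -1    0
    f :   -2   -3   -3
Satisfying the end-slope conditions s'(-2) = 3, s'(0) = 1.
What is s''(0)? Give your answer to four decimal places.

0.5000

With M_i denoting the second derivative at x_i, h_i = 1, 1, and Δ_i = (y_(i+1) − y_i)/h_i = -1, 0:
  1·M_0 + 4·M_1 + 1·M_2 = 6(Δ_1 - Δ_0) = 6
Clamped end conditions give two more equations: 2h_0·M_0 + h_0·M_1 = 6(Δ_0 - s'(-2)) = -24 and h_1·M_1 + 2h_1·M_2 = 6(s'(0) - Δ_1) = 6.
Solving: M_0 = -29/2, M_1 = 5, M_2 = 1/2.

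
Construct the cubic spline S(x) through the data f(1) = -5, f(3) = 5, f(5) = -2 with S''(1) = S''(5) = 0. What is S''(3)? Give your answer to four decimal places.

-6.3750

Write σ_i for S''(x_i). With h_i = 2, 2 and divided differences Δ_i = 5, -7/2, the continuity of S' gives the tridiagonal system
  2·σ_0 + 8·σ_1 + 2·σ_2 = 6(Δ_1 - Δ_0) = -51
Natural end conditions: σ_0 = σ_2 = 0.
Solving: σ_0 = 0, σ_1 = -51/8, σ_2 = 0.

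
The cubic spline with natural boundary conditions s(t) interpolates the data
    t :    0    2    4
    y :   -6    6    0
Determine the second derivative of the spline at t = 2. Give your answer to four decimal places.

Write M_i for s''(x_i). With h_i = 2, 2 and divided differences Δ_i = 6, -3, the continuity of s' gives the tridiagonal system
  2·M_0 + 8·M_1 + 2·M_2 = 6(Δ_1 - Δ_0) = -54
Natural end conditions: M_0 = M_2 = 0.
Solving: M_0 = 0, M_1 = -27/4, M_2 = 0.

-6.7500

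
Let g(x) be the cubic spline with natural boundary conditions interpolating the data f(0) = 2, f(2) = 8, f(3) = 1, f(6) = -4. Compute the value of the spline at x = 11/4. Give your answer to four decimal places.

2.8823

Write m_i for g''(x_i). With h_i = 2, 1, 3 and divided differences Δ_i = 3, -7, -5/3, the continuity of g' gives the tridiagonal system
  2·m_0 + 6·m_1 + 1·m_2 = 6(Δ_1 - Δ_0) = -60
  1·m_1 + 8·m_2 + 3·m_3 = 6(Δ_2 - Δ_1) = 32
Natural end conditions: m_0 = m_3 = 0.
Forward elimination and back-substitution give m_0 = 0, m_1 = -512/47, m_2 = 252/47, m_3 = 0.
On [2, 3], g(x) = 8 - 601/141·(x - 2) - 256/47·(x - 2)² + 382/141·(x - 2)³.
With (x - 2) = 3/4: g(11/4) = 4335/1504.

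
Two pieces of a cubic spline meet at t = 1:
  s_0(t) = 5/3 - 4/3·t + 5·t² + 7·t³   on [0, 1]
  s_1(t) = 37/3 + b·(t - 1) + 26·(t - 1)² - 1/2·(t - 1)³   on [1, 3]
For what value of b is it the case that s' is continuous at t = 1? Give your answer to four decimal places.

s_0'(t) = -4/3 + 10·t + 21·t², so s_0'(1) = 89/3. On the right, s_1'(1) = b, so b = 89/3.

29.6667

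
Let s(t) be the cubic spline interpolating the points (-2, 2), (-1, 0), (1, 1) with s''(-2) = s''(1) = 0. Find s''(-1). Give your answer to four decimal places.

2.5000

With σ_i denoting the second derivative at x_i, h_i = 1, 2, and Δ_i = (y_(i+1) − y_i)/h_i = -2, 1/2:
  1·σ_0 + 6·σ_1 + 2·σ_2 = 6(Δ_1 - Δ_0) = 15
Natural end conditions: σ_0 = σ_2 = 0.
Solving the tridiagonal system: σ_0 = 0, σ_1 = 5/2, σ_2 = 0.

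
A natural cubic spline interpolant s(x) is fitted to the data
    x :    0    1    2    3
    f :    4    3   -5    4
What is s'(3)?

14

Write σ_i for s''(x_i). With h_i = 1, 1, 1 and divided differences Δ_i = -1, -8, 9, the continuity of s' gives the tridiagonal system
  1·σ_0 + 4·σ_1 + 1·σ_2 = 6(Δ_1 - Δ_0) = -42
  1·σ_1 + 4·σ_2 + 1·σ_3 = 6(Δ_2 - Δ_1) = 102
Natural end conditions: σ_0 = σ_3 = 0.
Hence σ_0 = 0, σ_1 = -18, σ_2 = 30, σ_3 = 0.
On [2, 3], s'(x) = b_2 + 2c_2·(x - 2) + 3d_2·(x - 2)² with b_2 = Δ_2 - h_2(2σ_2 + σ_3)/6 = -1, c_2 = σ_2/2 = 15, d_2 = (σ_3 - σ_2)/(6h_2) = -5. So s'(3) = 14.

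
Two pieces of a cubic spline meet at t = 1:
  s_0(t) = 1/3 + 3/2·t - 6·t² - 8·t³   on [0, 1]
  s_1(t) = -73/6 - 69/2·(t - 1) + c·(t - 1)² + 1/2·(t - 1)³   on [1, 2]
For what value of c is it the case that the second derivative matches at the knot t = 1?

s_0''(t) = -12 - 48·t, so s_0''(1) = -60. On the right, s_1''(1) = 2c, so c = -30.

-30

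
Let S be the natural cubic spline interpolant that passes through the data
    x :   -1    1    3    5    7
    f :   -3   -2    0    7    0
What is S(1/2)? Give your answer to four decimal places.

-2.1387

Let m_i = S''(x_i). Step sizes h_i = 2, 2, 2, 2; slopes of the chords Δ_i = (y_(i+1) - y_i)/h_i = 1/2, 1, 7/2, -7/2.
  2·m_0 + 8·m_1 + 2·m_2 = 6(Δ_1 - Δ_0) = 3
  2·m_1 + 8·m_2 + 2·m_3 = 6(Δ_2 - Δ_1) = 15
  2·m_2 + 8·m_3 + 2·m_4 = 6(Δ_3 - Δ_2) = -42
Natural end conditions: m_0 = m_4 = 0.
Forward elimination and back-substitution give m_0 = 0, m_1 = -57/112, m_2 = 99/28, m_3 = -687/112, m_4 = 0.
On [-1, 1], S(x) = -3 + 75/112·(x + 1) + 0·(x + 1)² - 19/448·(x + 1)³.
With (x + 1) = 3/2: S(1/2) = -1095/512.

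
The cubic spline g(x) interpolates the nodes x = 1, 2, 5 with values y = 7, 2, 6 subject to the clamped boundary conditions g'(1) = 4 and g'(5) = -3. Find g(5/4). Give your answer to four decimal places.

Write σ_i for g''(x_i). With h_i = 1, 3 and divided differences Δ_i = -5, 4/3, the continuity of g' gives the tridiagonal system
  1·σ_0 + 8·σ_1 + 3·σ_2 = 6(Δ_1 - Δ_0) = 38
Clamped end conditions give two more equations: 2h_0·σ_0 + h_0·σ_1 = 6(Δ_0 - g'(1)) = -54 and h_1·σ_1 + 2h_1·σ_2 = 6(g'(5) - Δ_1) = -26.
Solving the tridiagonal system: σ_0 = -67/2, σ_1 = 13, σ_2 = -65/6.
On [1, 2], g(x) = 7 + 4·(x - 1) - 67/4·(x - 1)² + 31/4·(x - 1)³.
With (x - 1) = 1/4: g(5/4) = 1811/256.

7.0742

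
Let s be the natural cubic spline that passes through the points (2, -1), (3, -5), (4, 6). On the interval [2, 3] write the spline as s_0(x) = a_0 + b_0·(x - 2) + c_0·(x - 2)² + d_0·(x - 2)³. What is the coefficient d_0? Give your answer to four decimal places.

3.7500

Write M_i for s''(x_i). With h_i = 1, 1 and divided differences Δ_i = -4, 11, the continuity of s' gives the tridiagonal system
  1·M_0 + 4·M_1 + 1·M_2 = 6(Δ_1 - Δ_0) = 90
Natural end conditions: M_0 = M_2 = 0.
Forward elimination and back-substitution give M_0 = 0, M_1 = 45/2, M_2 = 0.
On [2, 3], with s_0(x) = a_0 + b_0·(x - 2) + c_0·(x - 2)² + d_0·(x - 2)³: c_0 = M_0/2 = 0, d_0 = (M_1 - M_0)/(6h_0) = 15/4, b_0 = Δ_0 - h_0(2M_0 + M_1)/6 = -31/4.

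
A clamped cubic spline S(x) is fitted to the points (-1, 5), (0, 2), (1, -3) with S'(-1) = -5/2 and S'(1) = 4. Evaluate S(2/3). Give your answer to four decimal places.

Put σ_i = S'' at the i-th knot. Here h = (1, 1) and Δ = (-3, -5), so the interior equations h_(i-1)·σ_(i-1) + 2(h_(i-1)+h_i)·σ_i + h_i·σ_(i+1) = 6(Δ_i − Δ_(i-1)) read
  1·σ_0 + 4·σ_1 + 1·σ_2 = 6(Δ_1 - Δ_0) = -12
Clamped end conditions give two more equations: 2h_0·σ_0 + h_0·σ_1 = 6(Δ_0 - S'(-1)) = -3 and h_1·σ_1 + 2h_1·σ_2 = 6(S'(1) - Δ_1) = 54.
Solving: σ_0 = 19/4, σ_1 = -25/2, σ_2 = 133/4.
On [0, 1], S(x) = 2 - 51/8·x - 25/4·x² + 61/8·x³.
With x = 2/3: S(2/3) = -299/108.

-2.7685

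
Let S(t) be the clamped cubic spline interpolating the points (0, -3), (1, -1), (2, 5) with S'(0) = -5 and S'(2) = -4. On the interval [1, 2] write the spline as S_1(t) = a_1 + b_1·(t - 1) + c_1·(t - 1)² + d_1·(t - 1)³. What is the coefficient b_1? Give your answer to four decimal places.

8.2500

Put M_i = S'' at the i-th knot. Here h = (1, 1) and Δ = (2, 6), so the interior equations h_(i-1)·M_(i-1) + 2(h_(i-1)+h_i)·M_i + h_i·M_(i+1) = 6(Δ_i − Δ_(i-1)) read
  1·M_0 + 4·M_1 + 1·M_2 = 6(Δ_1 - Δ_0) = 24
Clamped end conditions give two more equations: 2h_0·M_0 + h_0·M_1 = 6(Δ_0 - S'(0)) = 42 and h_1·M_1 + 2h_1·M_2 = 6(S'(2) - Δ_1) = -60.
Solving: M_0 = 31/2, M_1 = 11, M_2 = -71/2.
On [1, 2], with S_1(t) = a_1 + b_1·(t - 1) + c_1·(t - 1)² + d_1·(t - 1)³: c_1 = M_1/2 = 11/2, d_1 = (M_2 - M_1)/(6h_1) = -31/4, b_1 = Δ_1 - h_1(2M_1 + M_2)/6 = 33/4.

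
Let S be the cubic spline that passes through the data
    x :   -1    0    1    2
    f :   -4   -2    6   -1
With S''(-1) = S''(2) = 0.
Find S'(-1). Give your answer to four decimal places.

With m_i denoting the second derivative at x_i, h_i = 1, 1, 1, and Δ_i = (y_(i+1) − y_i)/h_i = 2, 8, -7:
  1·m_0 + 4·m_1 + 1·m_2 = 6(Δ_1 - Δ_0) = 36
  1·m_1 + 4·m_2 + 1·m_3 = 6(Δ_2 - Δ_1) = -90
Natural end conditions: m_0 = m_3 = 0.
Forward elimination and back-substitution give m_0 = 0, m_1 = 78/5, m_2 = -132/5, m_3 = 0.
On [-1, 0], S'(x) = b_0 + 2c_0·(x + 1) + 3d_0·(x + 1)² with b_0 = Δ_0 - h_0(2m_0 + m_1)/6 = -3/5, c_0 = m_0/2 = 0, d_0 = (m_1 - m_0)/(6h_0) = 13/5. So S'(-1) = -3/5.

-0.6000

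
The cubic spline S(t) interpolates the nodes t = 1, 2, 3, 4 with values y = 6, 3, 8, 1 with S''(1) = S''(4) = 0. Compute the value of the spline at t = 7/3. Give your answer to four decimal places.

4.6864

Put σ_i = S'' at the i-th knot. Here h = (1, 1, 1) and Δ = (-3, 5, -7), so the interior equations h_(i-1)·σ_(i-1) + 2(h_(i-1)+h_i)·σ_i + h_i·σ_(i+1) = 6(Δ_i − Δ_(i-1)) read
  1·σ_0 + 4·σ_1 + 1·σ_2 = 6(Δ_1 - Δ_0) = 48
  1·σ_1 + 4·σ_2 + 1·σ_3 = 6(Δ_2 - Δ_1) = -72
Natural end conditions: σ_0 = σ_3 = 0.
Solving: σ_0 = 0, σ_1 = 88/5, σ_2 = -112/5, σ_3 = 0.
On [2, 3], S(t) = 3 + 43/15·(t - 2) + 44/5·(t - 2)² - 20/3·(t - 2)³.
With (t - 2) = 1/3: S(7/3) = 1898/405.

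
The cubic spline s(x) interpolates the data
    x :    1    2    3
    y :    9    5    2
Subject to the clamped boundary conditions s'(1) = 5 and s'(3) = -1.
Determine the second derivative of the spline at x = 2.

9

Put σ_i = s'' at the i-th knot. Here h = (1, 1) and Δ = (-4, -3), so the interior equations h_(i-1)·σ_(i-1) + 2(h_(i-1)+h_i)·σ_i + h_i·σ_(i+1) = 6(Δ_i − Δ_(i-1)) read
  1·σ_0 + 4·σ_1 + 1·σ_2 = 6(Δ_1 - Δ_0) = 6
Clamped end conditions give two more equations: 2h_0·σ_0 + h_0·σ_1 = 6(Δ_0 - s'(1)) = -54 and h_1·σ_1 + 2h_1·σ_2 = 6(s'(3) - Δ_1) = 12.
Forward elimination and back-substitution give σ_0 = -63/2, σ_1 = 9, σ_2 = 3/2.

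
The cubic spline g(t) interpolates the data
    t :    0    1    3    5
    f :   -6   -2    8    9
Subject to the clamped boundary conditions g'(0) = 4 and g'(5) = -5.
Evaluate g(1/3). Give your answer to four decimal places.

Put M_i = g'' at the i-th knot. Here h = (1, 2, 2) and Δ = (4, 5, 1/2), so the interior equations h_(i-1)·M_(i-1) + 2(h_(i-1)+h_i)·M_i + h_i·M_(i+1) = 6(Δ_i − Δ_(i-1)) read
  1·M_0 + 6·M_1 + 2·M_2 = 6(Δ_1 - Δ_0) = 6
  2·M_1 + 8·M_2 + 2·M_3 = 6(Δ_2 - Δ_1) = -27
Clamped end conditions give two more equations: 2h_0·M_0 + h_0·M_1 = 6(Δ_0 - g'(0)) = 0 and h_2·M_2 + 2h_2·M_3 = 6(g'(5) - Δ_2) = -33.
Solving: M_0 = -21/23, M_1 = 42/23, M_2 = -93/46, M_3 = -333/46.
On [0, 1], g(t) = -6 + 4·t - 21/46·t² + 21/46·t³.
With t = 1/3: g(1/3) = -973/207.

-4.7005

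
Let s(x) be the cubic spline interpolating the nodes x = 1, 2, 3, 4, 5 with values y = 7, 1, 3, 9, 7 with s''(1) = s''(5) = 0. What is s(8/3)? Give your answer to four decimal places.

1.4021

With m_i denoting the second derivative at x_i, h_i = 1, 1, 1, 1, and Δ_i = (y_(i+1) − y_i)/h_i = -6, 2, 6, -2:
  1·m_0 + 4·m_1 + 1·m_2 = 6(Δ_1 - Δ_0) = 48
  1·m_1 + 4·m_2 + 1·m_3 = 6(Δ_2 - Δ_1) = 24
  1·m_2 + 4·m_3 + 1·m_4 = 6(Δ_3 - Δ_2) = -48
Natural end conditions: m_0 = m_4 = 0.
Hence m_0 = 0, m_1 = 72/7, m_2 = 48/7, m_3 = -96/7, m_4 = 0.
On [2, 3], s(x) = 1 - 18/7·(x - 2) + 36/7·(x - 2)² - 4/7·(x - 2)³.
With (x - 2) = 2/3: s(8/3) = 265/189.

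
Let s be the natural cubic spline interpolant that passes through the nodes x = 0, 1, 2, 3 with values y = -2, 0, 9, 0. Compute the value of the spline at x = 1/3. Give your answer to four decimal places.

-2.2420

Write M_i for s''(x_i). With h_i = 1, 1, 1 and divided differences Δ_i = 2, 9, -9, the continuity of s' gives the tridiagonal system
  1·M_0 + 4·M_1 + 1·M_2 = 6(Δ_1 - Δ_0) = 42
  1·M_1 + 4·M_2 + 1·M_3 = 6(Δ_2 - Δ_1) = -108
Natural end conditions: M_0 = M_3 = 0.
Forward elimination and back-substitution give M_0 = 0, M_1 = 92/5, M_2 = -158/5, M_3 = 0.
On [0, 1], s(x) = -2 - 16/15·x + 0·x² + 46/15·x³.
With x = 1/3: s(1/3) = -908/405.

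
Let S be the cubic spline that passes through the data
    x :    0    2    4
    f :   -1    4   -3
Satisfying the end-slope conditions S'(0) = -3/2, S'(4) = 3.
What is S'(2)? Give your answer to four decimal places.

-1.1250

Write M_i for S''(x_i). With h_i = 2, 2 and divided differences Δ_i = 5/2, -7/2, the continuity of S' gives the tridiagonal system
  2·M_0 + 8·M_1 + 2·M_2 = 6(Δ_1 - Δ_0) = -36
Clamped end conditions give two more equations: 2h_0·M_0 + h_0·M_1 = 6(Δ_0 - S'(0)) = 24 and h_1·M_1 + 2h_1·M_2 = 6(S'(4) - Δ_1) = 39.
Solving the tridiagonal system: M_0 = 93/8, M_1 = -45/4, M_2 = 123/8.
On [2, 4], S'(x) = b_1 + 2c_1·(x - 2) + 3d_1·(x - 2)² with b_1 = Δ_1 - h_1(2M_1 + M_2)/6 = -9/8, c_1 = M_1/2 = -45/8, d_1 = (M_2 - M_1)/(6h_1) = 71/32. So S'(2) = -9/8.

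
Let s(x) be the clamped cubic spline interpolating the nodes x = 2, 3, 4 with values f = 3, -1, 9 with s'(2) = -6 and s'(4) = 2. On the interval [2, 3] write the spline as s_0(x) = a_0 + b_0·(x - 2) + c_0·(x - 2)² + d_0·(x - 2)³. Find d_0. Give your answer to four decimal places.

7.5000

With M_i denoting the second derivative at x_i, h_i = 1, 1, and Δ_i = (y_(i+1) − y_i)/h_i = -4, 10:
  1·M_0 + 4·M_1 + 1·M_2 = 6(Δ_1 - Δ_0) = 84
Clamped end conditions give two more equations: 2h_0·M_0 + h_0·M_1 = 6(Δ_0 - s'(2)) = 12 and h_1·M_1 + 2h_1·M_2 = 6(s'(4) - Δ_1) = -48.
Solving: M_0 = -11, M_1 = 34, M_2 = -41.
On [2, 3], with s_0(x) = a_0 + b_0·(x - 2) + c_0·(x - 2)² + d_0·(x - 2)³: c_0 = M_0/2 = -11/2, d_0 = (M_1 - M_0)/(6h_0) = 15/2, b_0 = Δ_0 - h_0(2M_0 + M_1)/6 = -6.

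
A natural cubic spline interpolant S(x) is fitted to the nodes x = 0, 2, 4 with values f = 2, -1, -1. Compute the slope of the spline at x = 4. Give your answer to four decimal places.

0.3750

Put σ_i = S'' at the i-th knot. Here h = (2, 2) and Δ = (-3/2, 0), so the interior equations h_(i-1)·σ_(i-1) + 2(h_(i-1)+h_i)·σ_i + h_i·σ_(i+1) = 6(Δ_i − Δ_(i-1)) read
  2·σ_0 + 8·σ_1 + 2·σ_2 = 6(Δ_1 - Δ_0) = 9
Natural end conditions: σ_0 = σ_2 = 0.
Solving: σ_0 = 0, σ_1 = 9/8, σ_2 = 0.
On [2, 4], S'(x) = b_1 + 2c_1·(x - 2) + 3d_1·(x - 2)² with b_1 = Δ_1 - h_1(2σ_1 + σ_2)/6 = -3/4, c_1 = σ_1/2 = 9/16, d_1 = (σ_2 - σ_1)/(6h_1) = -3/32. So S'(4) = 3/8.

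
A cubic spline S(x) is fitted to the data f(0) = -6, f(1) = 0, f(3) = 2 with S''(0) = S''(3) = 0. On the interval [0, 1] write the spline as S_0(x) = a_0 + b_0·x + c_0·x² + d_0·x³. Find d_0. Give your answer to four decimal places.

Write M_i for S''(x_i). With h_i = 1, 2 and divided differences Δ_i = 6, 1, the continuity of S' gives the tridiagonal system
  1·M_0 + 6·M_1 + 2·M_2 = 6(Δ_1 - Δ_0) = -30
Natural end conditions: M_0 = M_2 = 0.
Solving: M_0 = 0, M_1 = -5, M_2 = 0.
On [0, 1], with S_0(x) = a_0 + b_0·x + c_0·x² + d_0·x³: c_0 = M_0/2 = 0, d_0 = (M_1 - M_0)/(6h_0) = -5/6, b_0 = Δ_0 - h_0(2M_0 + M_1)/6 = 41/6.

-0.8333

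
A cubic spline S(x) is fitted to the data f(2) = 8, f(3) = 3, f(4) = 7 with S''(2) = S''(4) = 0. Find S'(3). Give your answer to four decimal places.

Write M_i for S''(x_i). With h_i = 1, 1 and divided differences Δ_i = -5, 4, the continuity of S' gives the tridiagonal system
  1·M_0 + 4·M_1 + 1·M_2 = 6(Δ_1 - Δ_0) = 54
Natural end conditions: M_0 = M_2 = 0.
Forward elimination and back-substitution give M_0 = 0, M_1 = 27/2, M_2 = 0.
On [3, 4], S'(x) = b_1 + 2c_1·(x - 3) + 3d_1·(x - 3)² with b_1 = Δ_1 - h_1(2M_1 + M_2)/6 = -1/2, c_1 = M_1/2 = 27/4, d_1 = (M_2 - M_1)/(6h_1) = -9/4. So S'(3) = -1/2.

-0.5000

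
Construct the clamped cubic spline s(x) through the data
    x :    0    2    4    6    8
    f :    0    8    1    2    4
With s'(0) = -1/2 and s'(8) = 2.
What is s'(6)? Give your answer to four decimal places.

With M_i denoting the second derivative at x_i, h_i = 2, 2, 2, 2, and Δ_i = (y_(i+1) − y_i)/h_i = 4, -7/2, 1/2, 1:
  2·M_0 + 8·M_1 + 2·M_2 = 6(Δ_1 - Δ_0) = -45
  2·M_1 + 8·M_2 + 2·M_3 = 6(Δ_2 - Δ_1) = 24
  2·M_2 + 8·M_3 + 2·M_4 = 6(Δ_3 - Δ_2) = 3
Clamped end conditions give two more equations: 2h_0·M_0 + h_0·M_1 = 6(Δ_0 - s'(0)) = 27 and h_3·M_3 + 2h_3·M_4 = 6(s'(8) - Δ_3) = 6.
Solving: M_0 = 1319/112, M_1 = -563/56, M_2 = 95/16, M_3 = -95/56, M_4 = 263/112.
On [6, 8], s'(x) = b_3 + 2c_3·(x - 6) + 3d_3·(x - 6)² with b_3 = Δ_3 - h_3(2M_3 + M_4)/6 = 151/112, c_3 = M_3/2 = -95/112, d_3 = (M_4 - M_3)/(6h_3) = 151/448. So s'(6) = 151/112.

1.3482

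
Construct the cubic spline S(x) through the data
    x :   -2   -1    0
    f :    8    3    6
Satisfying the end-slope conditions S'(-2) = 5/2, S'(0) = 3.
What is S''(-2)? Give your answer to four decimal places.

-34.2500

With M_i denoting the second derivative at x_i, h_i = 1, 1, and Δ_i = (y_(i+1) − y_i)/h_i = -5, 3:
  1·M_0 + 4·M_1 + 1·M_2 = 6(Δ_1 - Δ_0) = 48
Clamped end conditions give two more equations: 2h_0·M_0 + h_0·M_1 = 6(Δ_0 - S'(-2)) = -45 and h_1·M_1 + 2h_1·M_2 = 6(S'(0) - Δ_1) = 0.
Solving: M_0 = -137/4, M_1 = 47/2, M_2 = -47/4.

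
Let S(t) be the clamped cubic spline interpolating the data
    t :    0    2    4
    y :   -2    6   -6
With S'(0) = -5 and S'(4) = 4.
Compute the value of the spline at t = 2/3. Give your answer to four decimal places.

-1.2222

Write m_i for S''(x_i). With h_i = 2, 2 and divided differences Δ_i = 4, -6, the continuity of S' gives the tridiagonal system
  2·m_0 + 8·m_1 + 2·m_2 = 6(Δ_1 - Δ_0) = -60
Clamped end conditions give two more equations: 2h_0·m_0 + h_0·m_1 = 6(Δ_0 - S'(0)) = 54 and h_1·m_1 + 2h_1·m_2 = 6(S'(4) - Δ_1) = 60.
Hence m_0 = 93/4, m_1 = -39/2, m_2 = 99/4.
On [0, 2], S(t) = -2 - 5·t + 93/8·t² - 57/16·t³.
With t = 2/3: S(2/3) = -11/9.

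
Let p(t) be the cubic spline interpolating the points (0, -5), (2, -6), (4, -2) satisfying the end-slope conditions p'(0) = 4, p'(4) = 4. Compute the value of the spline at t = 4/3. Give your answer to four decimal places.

Let M_i = p''(x_i). Step sizes h_i = 2, 2; slopes of the chords Δ_i = (y_(i+1) - y_i)/h_i = -1/2, 2.
  2·M_0 + 8·M_1 + 2·M_2 = 6(Δ_1 - Δ_0) = 15
Clamped end conditions give two more equations: 2h_0·M_0 + h_0·M_1 = 6(Δ_0 - p'(0)) = -27 and h_1·M_1 + 2h_1·M_2 = 6(p'(4) - Δ_1) = 12.
Solving the tridiagonal system: M_0 = -69/8, M_1 = 15/4, M_2 = 9/8.
On [0, 2], p(t) = -5 + 4·t - 69/16·t² + 33/32·t³.
With t = 4/3: p(4/3) = -44/9.

-4.8889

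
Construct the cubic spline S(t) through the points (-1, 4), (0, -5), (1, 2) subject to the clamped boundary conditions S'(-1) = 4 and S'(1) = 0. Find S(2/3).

0

Put M_i = S'' at the i-th knot. Here h = (1, 1) and Δ = (-9, 7), so the interior equations h_(i-1)·M_(i-1) + 2(h_(i-1)+h_i)·M_i + h_i·M_(i+1) = 6(Δ_i − Δ_(i-1)) read
  1·M_0 + 4·M_1 + 1·M_2 = 6(Δ_1 - Δ_0) = 96
Clamped end conditions give two more equations: 2h_0·M_0 + h_0·M_1 = 6(Δ_0 - S'(-1)) = -78 and h_1·M_1 + 2h_1·M_2 = 6(S'(1) - Δ_1) = -42.
Hence M_0 = -65, M_1 = 52, M_2 = -47.
On [0, 1], S(t) = -5 - 5/2·t + 26·t² - 33/2·t³.
With t = 2/3: S(2/3) = 0.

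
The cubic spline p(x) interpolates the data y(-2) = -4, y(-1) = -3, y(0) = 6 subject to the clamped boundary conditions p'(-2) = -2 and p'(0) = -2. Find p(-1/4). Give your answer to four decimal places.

Let σ_i = p''(x_i). Step sizes h_i = 1, 1; slopes of the chords Δ_i = (y_(i+1) - y_i)/h_i = 1, 9.
  1·σ_0 + 4·σ_1 + 1·σ_2 = 6(Δ_1 - Δ_0) = 48
Clamped end conditions give two more equations: 2h_0·σ_0 + h_0·σ_1 = 6(Δ_0 - p'(-2)) = 18 and h_1·σ_1 + 2h_1·σ_2 = 6(p'(0) - Δ_1) = -66.
Hence σ_0 = -3, σ_1 = 24, σ_2 = -45.
On [-1, 0], p(x) = -3 + 17/2·(x + 1) + 12·(x + 1)² - 23/2·(x + 1)³.
With (x + 1) = 3/4: p(-1/4) = 675/128.

5.2734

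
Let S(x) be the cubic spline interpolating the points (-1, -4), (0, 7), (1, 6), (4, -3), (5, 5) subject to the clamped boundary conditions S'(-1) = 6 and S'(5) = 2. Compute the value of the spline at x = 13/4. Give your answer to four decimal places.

-5.7699

With M_i denoting the second derivative at x_i, h_i = 1, 1, 3, 1, and Δ_i = (y_(i+1) − y_i)/h_i = 11, -1, -3, 8:
  1·M_0 + 4·M_1 + 1·M_2 = 6(Δ_1 - Δ_0) = -72
  1·M_1 + 8·M_2 + 3·M_3 = 6(Δ_2 - Δ_1) = -12
  3·M_2 + 8·M_3 + 1·M_4 = 6(Δ_3 - Δ_2) = 66
Clamped end conditions give two more equations: 2h_0·M_0 + h_0·M_1 = 6(Δ_0 - S'(-1)) = 30 and h_3·M_3 + 2h_3·M_4 = 6(S'(5) - Δ_3) = -36.
Hence M_0 = 1025/38, M_1 = -455/19, M_2 = -121/38, M_3 = 237/19, M_4 = -921/38.
On [1, 4], S(x) = 6 - 115/19·(x - 1) - 121/76·(x - 1)² + 595/684·(x - 1)³.
With (x - 1) = 9/4: S(13/4) = -28065/4864.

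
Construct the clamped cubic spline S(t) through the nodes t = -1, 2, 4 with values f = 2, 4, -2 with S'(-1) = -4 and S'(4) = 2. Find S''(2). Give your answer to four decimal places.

Let σ_i = S''(x_i). Step sizes h_i = 3, 2; slopes of the chords Δ_i = (y_(i+1) - y_i)/h_i = 2/3, -3.
  3·σ_0 + 10·σ_1 + 2·σ_2 = 6(Δ_1 - Δ_0) = -22
Clamped end conditions give two more equations: 2h_0·σ_0 + h_0·σ_1 = 6(Δ_0 - S'(-1)) = 28 and h_1·σ_1 + 2h_1·σ_2 = 6(S'(4) - Δ_1) = 30.
Forward elimination and back-substitution give σ_0 = 121/15, σ_1 = -34/5, σ_2 = 109/10.

-6.8000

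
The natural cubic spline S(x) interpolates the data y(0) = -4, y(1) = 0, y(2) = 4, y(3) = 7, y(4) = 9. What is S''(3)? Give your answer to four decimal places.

-1.1786

Put M_i = S'' at the i-th knot. Here h = (1, 1, 1, 1) and Δ = (4, 4, 3, 2), so the interior equations h_(i-1)·M_(i-1) + 2(h_(i-1)+h_i)·M_i + h_i·M_(i+1) = 6(Δ_i − Δ_(i-1)) read
  1·M_0 + 4·M_1 + 1·M_2 = 6(Δ_1 - Δ_0) = 0
  1·M_1 + 4·M_2 + 1·M_3 = 6(Δ_2 - Δ_1) = -6
  1·M_2 + 4·M_3 + 1·M_4 = 6(Δ_3 - Δ_2) = -6
Natural end conditions: M_0 = M_4 = 0.
Solving the tridiagonal system: M_0 = 0, M_1 = 9/28, M_2 = -9/7, M_3 = -33/28, M_4 = 0.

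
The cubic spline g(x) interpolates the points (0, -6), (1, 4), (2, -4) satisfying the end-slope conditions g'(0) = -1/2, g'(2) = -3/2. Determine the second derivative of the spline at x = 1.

-53

Let σ_i = g''(x_i). Step sizes h_i = 1, 1; slopes of the chords Δ_i = (y_(i+1) - y_i)/h_i = 10, -8.
  1·σ_0 + 4·σ_1 + 1·σ_2 = 6(Δ_1 - Δ_0) = -108
Clamped end conditions give two more equations: 2h_0·σ_0 + h_0·σ_1 = 6(Δ_0 - g'(0)) = 63 and h_1·σ_1 + 2h_1·σ_2 = 6(g'(2) - Δ_1) = 39.
Forward elimination and back-substitution give σ_0 = 58, σ_1 = -53, σ_2 = 46.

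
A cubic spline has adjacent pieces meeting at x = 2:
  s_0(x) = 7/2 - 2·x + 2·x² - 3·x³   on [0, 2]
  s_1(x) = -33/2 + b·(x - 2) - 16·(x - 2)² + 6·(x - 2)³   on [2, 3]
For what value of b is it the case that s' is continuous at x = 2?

s_0'(x) = -2 + 4·x - 9·x², so s_0'(2) = -30. On the right, s_1'(2) = b, so b = -30.

-30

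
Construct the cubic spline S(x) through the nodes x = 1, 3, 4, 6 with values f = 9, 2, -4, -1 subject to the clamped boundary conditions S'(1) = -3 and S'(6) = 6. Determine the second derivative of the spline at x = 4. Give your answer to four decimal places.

Put σ_i = S'' at the i-th knot. Here h = (2, 1, 2) and Δ = (-7/2, -6, 3/2), so the interior equations h_(i-1)·σ_(i-1) + 2(h_(i-1)+h_i)·σ_i + h_i·σ_(i+1) = 6(Δ_i − Δ_(i-1)) read
  2·σ_0 + 6·σ_1 + 1·σ_2 = 6(Δ_1 - Δ_0) = -15
  1·σ_1 + 6·σ_2 + 2·σ_3 = 6(Δ_2 - Δ_1) = 45
Clamped end conditions give two more equations: 2h_0·σ_0 + h_0·σ_1 = 6(Δ_0 - S'(1)) = -3 and h_2·σ_2 + 2h_2·σ_3 = 6(S'(6) - Δ_2) = 27.
Solving: σ_0 = 21/16, σ_1 = -33/8, σ_2 = 57/8, σ_3 = 51/16.

7.1250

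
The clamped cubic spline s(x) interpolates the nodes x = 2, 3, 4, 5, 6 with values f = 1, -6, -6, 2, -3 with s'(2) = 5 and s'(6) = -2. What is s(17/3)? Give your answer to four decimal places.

-1.3505

Write M_i for s''(x_i). With h_i = 1, 1, 1, 1 and divided differences Δ_i = -7, 0, 8, -5, the continuity of s' gives the tridiagonal system
  1·M_0 + 4·M_1 + 1·M_2 = 6(Δ_1 - Δ_0) = 42
  1·M_1 + 4·M_2 + 1·M_3 = 6(Δ_2 - Δ_1) = 48
  1·M_2 + 4·M_3 + 1·M_4 = 6(Δ_3 - Δ_2) = -78
Clamped end conditions give two more equations: 2h_0·M_0 + h_0·M_1 = 6(Δ_0 - s'(2)) = -72 and h_3·M_3 + 2h_3·M_4 = 6(s'(6) - Δ_3) = 18.
Solving: M_0 = -1261/28, M_1 = 253/14, M_2 = 59/4, M_3 = -407/14, M_4 = 659/28.
On [5, 6], s(x) = 2 + 43/56·(x - 5) - 407/28·(x - 5)² + 491/56·(x - 5)³.
With (x - 5) = 2/3: s(17/3) = -1021/756.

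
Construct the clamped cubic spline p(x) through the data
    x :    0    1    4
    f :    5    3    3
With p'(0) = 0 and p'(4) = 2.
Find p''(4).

1

With M_i denoting the second derivative at x_i, h_i = 1, 3, and Δ_i = (y_(i+1) − y_i)/h_i = -2, 0:
  1·M_0 + 8·M_1 + 3·M_2 = 6(Δ_1 - Δ_0) = 12
Clamped end conditions give two more equations: 2h_0·M_0 + h_0·M_1 = 6(Δ_0 - p'(0)) = -12 and h_1·M_1 + 2h_1·M_2 = 6(p'(4) - Δ_1) = 12.
Solving the tridiagonal system: M_0 = -7, M_1 = 2, M_2 = 1.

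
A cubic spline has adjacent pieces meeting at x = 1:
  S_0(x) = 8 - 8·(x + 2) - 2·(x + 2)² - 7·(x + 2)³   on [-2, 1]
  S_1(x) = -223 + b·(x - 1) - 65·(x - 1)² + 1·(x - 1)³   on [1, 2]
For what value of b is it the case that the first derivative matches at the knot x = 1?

S_0'(x) = -8 - 4·(x + 2) - 21·(x + 2)², so S_0'(1) = -209. On the right, S_1'(1) = b, so b = -209.

-209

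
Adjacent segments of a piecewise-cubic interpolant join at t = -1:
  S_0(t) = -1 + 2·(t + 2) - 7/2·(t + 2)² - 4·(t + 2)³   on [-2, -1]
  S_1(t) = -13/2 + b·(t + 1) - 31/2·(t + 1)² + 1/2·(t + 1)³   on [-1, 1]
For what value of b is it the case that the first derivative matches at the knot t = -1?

-17

S_0'(t) = 2 - 7·(t + 2) - 12·(t + 2)², so S_0'(-1) = -17. On the right, S_1'(-1) = b, so b = -17.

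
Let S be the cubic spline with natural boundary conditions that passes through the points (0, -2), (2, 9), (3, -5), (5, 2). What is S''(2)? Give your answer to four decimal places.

-23.0571

With M_i denoting the second derivative at x_i, h_i = 2, 1, 2, and Δ_i = (y_(i+1) − y_i)/h_i = 11/2, -14, 7/2:
  2·M_0 + 6·M_1 + 1·M_2 = 6(Δ_1 - Δ_0) = -117
  1·M_1 + 6·M_2 + 2·M_3 = 6(Δ_2 - Δ_1) = 105
Natural end conditions: M_0 = M_3 = 0.
Solving: M_0 = 0, M_1 = -807/35, M_2 = 747/35, M_3 = 0.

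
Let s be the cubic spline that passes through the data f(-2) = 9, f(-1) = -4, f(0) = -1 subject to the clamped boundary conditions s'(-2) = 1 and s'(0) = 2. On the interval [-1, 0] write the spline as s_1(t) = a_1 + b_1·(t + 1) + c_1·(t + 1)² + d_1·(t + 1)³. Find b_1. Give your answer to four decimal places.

-8.2500

With M_i denoting the second derivative at x_i, h_i = 1, 1, and Δ_i = (y_(i+1) − y_i)/h_i = -13, 3:
  1·M_0 + 4·M_1 + 1·M_2 = 6(Δ_1 - Δ_0) = 96
Clamped end conditions give two more equations: 2h_0·M_0 + h_0·M_1 = 6(Δ_0 - s'(-2)) = -84 and h_1·M_1 + 2h_1·M_2 = 6(s'(0) - Δ_1) = -6.
Forward elimination and back-substitution give M_0 = -131/2, M_1 = 47, M_2 = -53/2.
On [-1, 0], with s_1(t) = a_1 + b_1·(t + 1) + c_1·(t + 1)² + d_1·(t + 1)³: c_1 = M_1/2 = 47/2, d_1 = (M_2 - M_1)/(6h_1) = -49/4, b_1 = Δ_1 - h_1(2M_1 + M_2)/6 = -33/4.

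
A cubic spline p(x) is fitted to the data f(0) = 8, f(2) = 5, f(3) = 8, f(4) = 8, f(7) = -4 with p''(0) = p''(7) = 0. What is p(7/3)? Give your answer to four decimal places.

With M_i denoting the second derivative at x_i, h_i = 2, 1, 1, 3, and Δ_i = (y_(i+1) − y_i)/h_i = -3/2, 3, 0, -4:
  2·M_0 + 6·M_1 + 1·M_2 = 6(Δ_1 - Δ_0) = 27
  1·M_1 + 4·M_2 + 1·M_3 = 6(Δ_2 - Δ_1) = -18
  1·M_2 + 8·M_3 + 3·M_4 = 6(Δ_3 - Δ_2) = -24
Natural end conditions: M_0 = M_4 = 0.
Solving the tridiagonal system: M_0 = 0, M_1 = 957/178, M_2 = -468/89, M_3 = -417/178, M_4 = 0.
On [2, 3], p(x) = 5 + 371/178·(x - 2) + 957/356·(x - 2)² - 631/356·(x - 2)³.
With (x - 2) = 1/3: p(7/3) = 28489/4806.

5.9278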